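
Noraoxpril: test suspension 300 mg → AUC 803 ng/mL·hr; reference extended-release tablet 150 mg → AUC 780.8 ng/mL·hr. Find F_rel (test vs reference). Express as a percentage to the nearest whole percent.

F_rel = (AUC_test/D_test) / (AUC_ref/D_ref)
      = (803/300) / (780.8/150)
      = 2.67667 / 5.20533 = 0.5142 = 51.42%

F_rel = 51%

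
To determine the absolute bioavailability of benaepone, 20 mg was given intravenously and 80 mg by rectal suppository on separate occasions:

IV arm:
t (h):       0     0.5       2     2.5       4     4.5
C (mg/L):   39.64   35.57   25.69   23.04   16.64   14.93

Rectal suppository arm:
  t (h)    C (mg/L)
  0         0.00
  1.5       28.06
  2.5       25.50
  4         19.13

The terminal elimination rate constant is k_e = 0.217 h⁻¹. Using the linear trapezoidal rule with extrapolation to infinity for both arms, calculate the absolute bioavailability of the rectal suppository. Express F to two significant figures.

F = 0.23

Trapezoidal AUC_0→4.5 (IV):
  [0→0.5]: (39.64+35.57)/2 × 0.5 = 18.8025
  [0.5→2]: (35.57+25.69)/2 × 1.5 = 45.945
  [2→2.5]: (25.69+23.04)/2 × 0.5 = 12.1825
  [2.5→4]: (23.04+16.64)/2 × 1.5 = 29.76
  [4→4.5]: (16.64+14.93)/2 × 0.5 = 7.8925
  Sum = 114.5825 mg/L·h
IV tail: 14.93/0.217 = 68.802; AUC_iv,0→∞ = 114.5825 + 68.802 = 183.3845 mg/L·h
Trapezoidal AUC_0→4 (rectal suppository):
  [0→1.5]: (0.00+28.06)/2 × 1.5 = 21.045
  [1.5→2.5]: (28.06+25.50)/2 × 1 = 26.78
  [2.5→4]: (25.50+19.13)/2 × 1.5 = 33.4725
  Sum = 81.2975 mg/L·h
rectal suppository tail: 19.13/0.217 = 88.157; AUC_ev,0→∞ = 81.2975 + 88.157 = 169.4545 mg/L·h
F = (AUC_ev/D_ev)/(AUC_iv/D_iv) = (169.4545/80)/(183.3845/20) = 2.11818/9.169225 = 0.2310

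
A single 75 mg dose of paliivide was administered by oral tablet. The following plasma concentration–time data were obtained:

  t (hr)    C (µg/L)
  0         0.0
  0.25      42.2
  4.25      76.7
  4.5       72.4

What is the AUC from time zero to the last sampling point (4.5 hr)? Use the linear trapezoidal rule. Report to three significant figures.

AUC = 262 µg/L·hr

Trapezoidal AUC_0→4.5:
  [0→0.25]: (0.0+42.2)/2 × 0.25 = 5.275
  [0.25→4.25]: (42.2+76.7)/2 × 4 = 237.8
  [4.25→4.5]: (76.7+72.4)/2 × 0.25 = 18.6375
  Sum = 261.7125 µg/L·hr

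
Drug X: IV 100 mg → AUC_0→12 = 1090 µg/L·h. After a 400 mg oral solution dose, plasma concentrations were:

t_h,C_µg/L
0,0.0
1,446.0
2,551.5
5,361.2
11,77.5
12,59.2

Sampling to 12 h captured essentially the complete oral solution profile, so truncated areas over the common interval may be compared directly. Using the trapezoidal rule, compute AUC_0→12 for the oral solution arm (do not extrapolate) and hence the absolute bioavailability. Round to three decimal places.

F = 0.797

Trapezoidal AUC_0→12 (oral solution):
  [0→1]: (0.0+446.0)/2 × 1 = 223.0
  [1→2]: (446.0+551.5)/2 × 1 = 498.75
  [2→5]: (551.5+361.2)/2 × 3 = 1369.05
  [5→11]: (361.2+77.5)/2 × 6 = 1316.1
  [11→12]: (77.5+59.2)/2 × 1 = 68.35
  Sum = 3475.25 µg/L·h
F = (AUC_ev/D_ev)/(AUC_iv/D_iv) = (3475.25/400)/(1090/100) = 8.688125/10.9 = 0.7971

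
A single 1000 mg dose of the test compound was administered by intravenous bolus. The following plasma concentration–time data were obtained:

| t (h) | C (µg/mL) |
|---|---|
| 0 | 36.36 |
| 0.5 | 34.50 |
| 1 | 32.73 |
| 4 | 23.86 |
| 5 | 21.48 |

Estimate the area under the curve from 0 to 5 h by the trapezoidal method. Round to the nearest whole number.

AUC = 142 µg/mL·h

Trapezoidal AUC_0→5:
  [0→0.5]: (36.36+34.50)/2 × 0.5 = 17.715
  [0.5→1]: (34.50+32.73)/2 × 0.5 = 16.8075
  [1→4]: (32.73+23.86)/2 × 3 = 84.885
  [4→5]: (23.86+21.48)/2 × 1 = 22.67
  Sum = 142.0775 µg/mL·h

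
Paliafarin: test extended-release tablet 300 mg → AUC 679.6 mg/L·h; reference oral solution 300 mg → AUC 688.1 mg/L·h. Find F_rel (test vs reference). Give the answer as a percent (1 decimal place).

F_rel = (AUC_test/D_test) / (AUC_ref/D_ref)
      = (679.6/300) / (688.1/300)
      = 2.26533 / 2.29367 = 0.9876 = 98.76%

F_rel = 98.8%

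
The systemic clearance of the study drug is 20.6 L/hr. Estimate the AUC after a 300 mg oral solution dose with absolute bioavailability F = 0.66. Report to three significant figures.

AUC = 9.61 mg/L·hr

AUC_0→∞ = F × Dose / CL
        = 0.66 × 300 / 20.6 = 9.61165 mg/L·hr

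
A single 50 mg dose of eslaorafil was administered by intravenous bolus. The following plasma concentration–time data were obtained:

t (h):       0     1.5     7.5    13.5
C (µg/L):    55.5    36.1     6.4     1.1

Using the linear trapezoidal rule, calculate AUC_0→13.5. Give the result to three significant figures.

AUC = 219 µg/L·h

Trapezoidal AUC_0→13.5:
  [0→1.5]: (55.5+36.1)/2 × 1.5 = 68.7
  [1.5→7.5]: (36.1+6.4)/2 × 6 = 127.5
  [7.5→13.5]: (6.4+1.1)/2 × 6 = 22.5
  Sum = 218.7 µg/L·h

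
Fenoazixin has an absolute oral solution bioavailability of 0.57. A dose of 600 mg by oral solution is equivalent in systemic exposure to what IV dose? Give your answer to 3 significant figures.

Systemic exposure from an extravascular dose = F × D_ev, so the equivalent IV dose is F × D_ev.
D_iv = F × D_ev = 0.57 × 600 = 342 mg

D_iv = 342 mg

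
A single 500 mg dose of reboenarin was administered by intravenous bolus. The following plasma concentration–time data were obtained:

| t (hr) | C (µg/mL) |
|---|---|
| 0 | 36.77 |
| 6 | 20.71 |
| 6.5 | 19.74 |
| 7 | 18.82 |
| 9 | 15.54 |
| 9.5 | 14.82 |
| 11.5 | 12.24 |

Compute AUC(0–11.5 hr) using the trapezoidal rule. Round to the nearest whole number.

Trapezoidal AUC_0→11.5:
  [0→6]: (36.77+20.71)/2 × 6 = 172.44
  [6→6.5]: (20.71+19.74)/2 × 0.5 = 10.1125
  [6.5→7]: (19.74+18.82)/2 × 0.5 = 9.64
  [7→9]: (18.82+15.54)/2 × 2 = 34.36
  [9→9.5]: (15.54+14.82)/2 × 0.5 = 7.59
  [9.5→11.5]: (14.82+12.24)/2 × 2 = 27.06
  Sum = 261.2025 µg/mL·hr

AUC = 261 µg/mL·hr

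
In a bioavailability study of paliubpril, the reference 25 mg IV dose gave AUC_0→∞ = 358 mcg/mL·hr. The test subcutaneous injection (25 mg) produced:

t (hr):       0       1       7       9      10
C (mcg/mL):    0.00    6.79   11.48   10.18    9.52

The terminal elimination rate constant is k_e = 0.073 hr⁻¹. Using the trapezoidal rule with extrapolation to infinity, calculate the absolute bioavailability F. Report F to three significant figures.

F = 0.615

Trapezoidal AUC_0→10 (subcutaneous injection):
  [0→1]: (0.00+6.79)/2 × 1 = 3.395
  [1→7]: (6.79+11.48)/2 × 6 = 54.81
  [7→9]: (11.48+10.18)/2 × 2 = 21.66
  [9→10]: (10.18+9.52)/2 × 1 = 9.85
  Sum = 89.715 mcg/mL·hr
Tail: C_last/k_e = 9.52/0.073 = 130.411
AUC_0→∞ (subcutaneous injection) = 89.715 + 130.411 = 220.126 mcg/mL·hr
F = (AUC_ev/D_ev)/(AUC_iv/D_iv) = (220.126/25)/(358/25) = 8.80504/14.32 = 0.6149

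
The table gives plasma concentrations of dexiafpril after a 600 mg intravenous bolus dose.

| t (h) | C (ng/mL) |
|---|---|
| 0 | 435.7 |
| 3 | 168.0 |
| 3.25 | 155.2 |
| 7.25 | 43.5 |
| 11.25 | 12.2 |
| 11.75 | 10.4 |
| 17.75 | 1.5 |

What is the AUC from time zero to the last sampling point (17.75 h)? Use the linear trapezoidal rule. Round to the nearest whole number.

Trapezoidal AUC_0→17.75:
  [0→3]: (435.7+168.0)/2 × 3 = 905.55
  [3→3.25]: (168.0+155.2)/2 × 0.25 = 40.4
  [3.25→7.25]: (155.2+43.5)/2 × 4 = 397.4
  [7.25→11.25]: (43.5+12.2)/2 × 4 = 111.4
  [11.25→11.75]: (12.2+10.4)/2 × 0.5 = 5.65
  [11.75→17.75]: (10.4+1.5)/2 × 6 = 35.7
  Sum = 1496.1 ng/mL·h

AUC = 1496 ng/mL·h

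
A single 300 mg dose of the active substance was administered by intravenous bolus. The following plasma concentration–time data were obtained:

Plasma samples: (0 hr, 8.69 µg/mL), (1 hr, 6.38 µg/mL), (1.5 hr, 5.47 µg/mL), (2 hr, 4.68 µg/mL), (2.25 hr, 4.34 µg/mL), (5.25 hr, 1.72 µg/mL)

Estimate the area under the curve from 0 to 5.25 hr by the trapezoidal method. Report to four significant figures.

Trapezoidal AUC_0→5.25:
  [0→1]: (8.69+6.38)/2 × 1 = 7.535
  [1→1.5]: (6.38+5.47)/2 × 0.5 = 2.9625
  [1.5→2]: (5.47+4.68)/2 × 0.5 = 2.5375
  [2→2.25]: (4.68+4.34)/2 × 0.25 = 1.1275
  [2.25→5.25]: (4.34+1.72)/2 × 3 = 9.09
  Sum = 23.2525 µg/mL·hr

AUC = 23.25 µg/mL·hr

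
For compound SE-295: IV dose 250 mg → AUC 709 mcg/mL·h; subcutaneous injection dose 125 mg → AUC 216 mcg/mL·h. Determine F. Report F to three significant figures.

F = (AUC_ev / D_ev) / (AUC_iv / D_iv)
  = (216/125) / (709/250)
  = 1.728 / 2.836 = 0.6093

F = 0.609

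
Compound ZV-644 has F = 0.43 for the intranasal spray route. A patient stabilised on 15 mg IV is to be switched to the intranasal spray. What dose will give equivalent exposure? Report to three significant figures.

D_intranasal = 34.9 mg

For equal systemic exposure: F × D_ev = D_iv
D_ev = D_iv / F = 15 / 0.43 = 34.8837 mg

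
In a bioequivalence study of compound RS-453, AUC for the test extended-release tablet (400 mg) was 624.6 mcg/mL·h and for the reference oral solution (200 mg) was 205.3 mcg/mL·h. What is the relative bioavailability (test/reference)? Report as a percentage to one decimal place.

F_rel = (AUC_test/D_test) / (AUC_ref/D_ref)
      = (624.6/400) / (205.3/200)
      = 1.5615 / 1.0265 = 1.5212 = 152.12%

F_rel = 152.1%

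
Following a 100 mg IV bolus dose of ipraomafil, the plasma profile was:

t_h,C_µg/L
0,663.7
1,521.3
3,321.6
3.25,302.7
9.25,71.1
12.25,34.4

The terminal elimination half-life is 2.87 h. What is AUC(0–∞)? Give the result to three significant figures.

AUC = 2940 µg/L·h

Trapezoidal AUC_0→12.25:
  [0→1]: (663.7+521.3)/2 × 1 = 592.5
  [1→3]: (521.3+321.6)/2 × 2 = 842.9
  [3→3.25]: (321.6+302.7)/2 × 0.25 = 78.0375
  [3.25→9.25]: (302.7+71.1)/2 × 6 = 1121.4
  [9.25→12.25]: (71.1+34.4)/2 × 3 = 158.25
  Sum = 2793.0875 µg/L·h
k_e = ln2 / t½ = 0.693147 / 2.87 = 0.2415 h^-1
Extrapolated tail: C_last / k_e = 34.4 / 0.2415 = 142.443
AUC_0→∞ = 2793.0875 + 142.443 = 2935.5305 µg/L·h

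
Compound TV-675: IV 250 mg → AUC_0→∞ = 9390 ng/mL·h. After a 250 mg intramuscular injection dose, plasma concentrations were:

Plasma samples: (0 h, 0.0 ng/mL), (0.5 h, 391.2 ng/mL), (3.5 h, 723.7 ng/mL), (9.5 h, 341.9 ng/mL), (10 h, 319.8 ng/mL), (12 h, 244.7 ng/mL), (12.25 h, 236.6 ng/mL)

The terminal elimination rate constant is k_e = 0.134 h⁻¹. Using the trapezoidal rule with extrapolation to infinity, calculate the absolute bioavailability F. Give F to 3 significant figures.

Trapezoidal AUC_0→12.25 (intramuscular injection):
  [0→0.5]: (0.0+391.2)/2 × 0.5 = 97.8
  [0.5→3.5]: (391.2+723.7)/2 × 3 = 1672.35
  [3.5→9.5]: (723.7+341.9)/2 × 6 = 3196.8
  [9.5→10]: (341.9+319.8)/2 × 0.5 = 165.425
  [10→12]: (319.8+244.7)/2 × 2 = 564.5
  [12→12.25]: (244.7+236.6)/2 × 0.25 = 60.1625
  Sum = 5757.0375 ng/mL·h
Tail: C_last/k_e = 236.6/0.134 = 1765.672
AUC_0→∞ (intramuscular injection) = 5757.0375 + 1765.672 = 7522.7095 ng/mL·h
F = (AUC_ev/D_ev)/(AUC_iv/D_iv) = (7522.7095/250)/(9390/250) = 30.090838/37.56 = 0.8011

F = 0.801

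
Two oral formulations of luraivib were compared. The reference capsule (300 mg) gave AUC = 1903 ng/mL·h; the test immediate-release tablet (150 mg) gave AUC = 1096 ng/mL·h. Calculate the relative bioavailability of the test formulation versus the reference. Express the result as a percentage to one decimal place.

F_rel = (AUC_test/D_test) / (AUC_ref/D_ref)
      = (1096/150) / (1903/300)
      = 7.30667 / 6.34333 = 1.1519 = 115.19%

F_rel = 115.2%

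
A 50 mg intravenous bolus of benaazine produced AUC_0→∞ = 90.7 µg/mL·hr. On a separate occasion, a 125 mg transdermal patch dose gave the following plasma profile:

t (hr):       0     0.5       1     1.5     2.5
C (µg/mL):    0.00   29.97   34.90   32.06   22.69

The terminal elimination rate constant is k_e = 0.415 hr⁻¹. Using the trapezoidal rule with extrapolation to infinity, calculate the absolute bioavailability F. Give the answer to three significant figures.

F = 0.540

Trapezoidal AUC_0→2.5 (transdermal patch):
  [0→0.5]: (0.00+29.97)/2 × 0.5 = 7.4925
  [0.5→1]: (29.97+34.90)/2 × 0.5 = 16.2175
  [1→1.5]: (34.90+32.06)/2 × 0.5 = 16.74
  [1.5→2.5]: (32.06+22.69)/2 × 1 = 27.375
  Sum = 67.825 µg/mL·hr
Tail: C_last/k_e = 22.69/0.415 = 54.675
AUC_0→∞ (transdermal patch) = 67.825 + 54.675 = 122.5 µg/mL·hr
F = (AUC_ev/D_ev)/(AUC_iv/D_iv) = (122.5/125)/(90.7/50) = 0.98/1.814 = 0.5402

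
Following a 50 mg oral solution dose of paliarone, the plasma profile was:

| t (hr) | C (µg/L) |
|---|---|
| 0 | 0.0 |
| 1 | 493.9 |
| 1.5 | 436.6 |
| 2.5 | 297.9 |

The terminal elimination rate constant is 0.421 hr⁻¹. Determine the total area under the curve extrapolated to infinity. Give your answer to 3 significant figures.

Trapezoidal AUC_0→2.5:
  [0→1]: (0.0+493.9)/2 × 1 = 246.95
  [1→1.5]: (493.9+436.6)/2 × 0.5 = 232.625
  [1.5→2.5]: (436.6+297.9)/2 × 1 = 367.25
  Sum = 846.825 µg/L·hr
Extrapolated tail: C_last / k_e = 297.9 / 0.421 = 707.601
AUC_0→∞ = 846.825 + 707.601 = 1554.426 µg/L·hr

AUC = 1550 µg/L·hr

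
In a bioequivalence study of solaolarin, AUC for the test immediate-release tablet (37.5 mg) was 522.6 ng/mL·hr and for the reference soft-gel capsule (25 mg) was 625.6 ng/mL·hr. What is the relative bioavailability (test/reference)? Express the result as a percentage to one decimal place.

F_rel = 55.7%

F_rel = (AUC_test/D_test) / (AUC_ref/D_ref)
      = (522.6/37.5) / (625.6/25)
      = 13.936 / 25.024 = 0.5569 = 55.69%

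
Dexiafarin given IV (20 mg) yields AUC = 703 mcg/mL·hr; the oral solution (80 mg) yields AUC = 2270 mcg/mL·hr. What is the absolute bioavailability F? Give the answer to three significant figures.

F = 0.807

F = (AUC_ev / D_ev) / (AUC_iv / D_iv)
  = (2270/80) / (703/20)
  = 28.375 / 35.15 = 0.8073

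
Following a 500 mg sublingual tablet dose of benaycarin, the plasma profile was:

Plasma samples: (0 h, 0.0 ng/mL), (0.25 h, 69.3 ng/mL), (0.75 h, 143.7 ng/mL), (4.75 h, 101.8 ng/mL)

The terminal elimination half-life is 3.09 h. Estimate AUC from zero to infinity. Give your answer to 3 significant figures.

AUC = 1010 ng/mL·h

Trapezoidal AUC_0→4.75:
  [0→0.25]: (0.0+69.3)/2 × 0.25 = 8.6625
  [0.25→0.75]: (69.3+143.7)/2 × 0.5 = 53.25
  [0.75→4.75]: (143.7+101.8)/2 × 4 = 491.0
  Sum = 552.9125 ng/mL·h
k_e = ln2 / t½ = 0.693147 / 3.09 = 0.2243 h^-1
Extrapolated tail: C_last / k_e = 101.8 / 0.2243 = 453.856
AUC_0→∞ = 552.9125 + 453.856 = 1006.7685 ng/mL·h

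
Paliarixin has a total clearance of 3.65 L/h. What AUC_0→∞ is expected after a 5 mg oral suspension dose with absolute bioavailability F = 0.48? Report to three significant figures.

AUC = 0.658 mg/L·h

AUC_0→∞ = F × Dose / CL
        = 0.48 × 5 / 3.65 = 0.657534 mg/L·h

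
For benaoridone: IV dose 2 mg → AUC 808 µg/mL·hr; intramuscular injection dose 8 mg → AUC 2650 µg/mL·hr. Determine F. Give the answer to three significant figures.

F = 0.820

F = (AUC_ev / D_ev) / (AUC_iv / D_iv)
  = (2650/8) / (808/2)
  = 331.25 / 404 = 0.8199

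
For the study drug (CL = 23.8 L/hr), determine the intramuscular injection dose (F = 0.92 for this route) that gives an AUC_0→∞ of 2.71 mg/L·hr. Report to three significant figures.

Dose = 70.1 mg

Dose = CL × AUC_0→∞ / F
     = 23.8 × 2.71 / 0.92 = 70.1065 mg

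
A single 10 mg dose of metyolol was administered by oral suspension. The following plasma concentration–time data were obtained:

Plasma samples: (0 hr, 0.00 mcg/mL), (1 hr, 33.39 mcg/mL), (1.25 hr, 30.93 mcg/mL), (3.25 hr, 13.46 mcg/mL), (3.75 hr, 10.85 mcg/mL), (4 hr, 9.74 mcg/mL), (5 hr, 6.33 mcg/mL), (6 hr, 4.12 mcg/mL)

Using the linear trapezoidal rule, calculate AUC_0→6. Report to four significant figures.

AUC = 91.04 mcg/mL·hr

Trapezoidal AUC_0→6:
  [0→1]: (0.00+33.39)/2 × 1 = 16.695
  [1→1.25]: (33.39+30.93)/2 × 0.25 = 8.04
  [1.25→3.25]: (30.93+13.46)/2 × 2 = 44.39
  [3.25→3.75]: (13.46+10.85)/2 × 0.5 = 6.0775
  [3.75→4]: (10.85+9.74)/2 × 0.25 = 2.57375
  [4→5]: (9.74+6.33)/2 × 1 = 8.035
  [5→6]: (6.33+4.12)/2 × 1 = 5.225
  Sum = 91.03625 mcg/mL·hr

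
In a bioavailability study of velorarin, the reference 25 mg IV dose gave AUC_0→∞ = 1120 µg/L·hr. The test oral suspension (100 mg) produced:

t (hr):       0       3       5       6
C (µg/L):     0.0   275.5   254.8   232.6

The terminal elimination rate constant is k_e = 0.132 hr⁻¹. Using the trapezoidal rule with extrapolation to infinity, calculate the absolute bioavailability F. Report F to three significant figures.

F = 0.658

Trapezoidal AUC_0→6 (oral suspension):
  [0→3]: (0.0+275.5)/2 × 3 = 413.25
  [3→5]: (275.5+254.8)/2 × 2 = 530.3
  [5→6]: (254.8+232.6)/2 × 1 = 243.7
  Sum = 1187.25 µg/L·hr
Tail: C_last/k_e = 232.6/0.132 = 1762.121
AUC_0→∞ (oral suspension) = 1187.25 + 1762.121 = 2949.371 µg/L·hr
F = (AUC_ev/D_ev)/(AUC_iv/D_iv) = (2949.371/100)/(1120/25) = 29.49371/44.8 = 0.6583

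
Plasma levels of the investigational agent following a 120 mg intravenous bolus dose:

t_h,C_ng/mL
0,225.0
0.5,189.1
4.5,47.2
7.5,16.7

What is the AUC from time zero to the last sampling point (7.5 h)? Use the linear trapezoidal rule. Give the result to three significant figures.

Trapezoidal AUC_0→7.5:
  [0→0.5]: (225.0+189.1)/2 × 0.5 = 103.525
  [0.5→4.5]: (189.1+47.2)/2 × 4 = 472.6
  [4.5→7.5]: (47.2+16.7)/2 × 3 = 95.85
  Sum = 671.975 ng/mL·h

AUC = 672 ng/mL·h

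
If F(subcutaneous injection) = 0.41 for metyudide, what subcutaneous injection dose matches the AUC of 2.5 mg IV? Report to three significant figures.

For equal systemic exposure: F × D_ev = D_iv
D_ev = D_iv / F = 2.5 / 0.41 = 6.09756 mg

D_subcutaneous = 6.10 mg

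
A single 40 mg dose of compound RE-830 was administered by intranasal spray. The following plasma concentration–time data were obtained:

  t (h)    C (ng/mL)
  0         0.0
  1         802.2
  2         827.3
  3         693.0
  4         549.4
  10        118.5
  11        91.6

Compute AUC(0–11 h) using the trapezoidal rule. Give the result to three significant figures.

AUC = 4710 ng/mL·h

Trapezoidal AUC_0→11:
  [0→1]: (0.0+802.2)/2 × 1 = 401.1
  [1→2]: (802.2+827.3)/2 × 1 = 814.75
  [2→3]: (827.3+693.0)/2 × 1 = 760.15
  [3→4]: (693.0+549.4)/2 × 1 = 621.2
  [4→10]: (549.4+118.5)/2 × 6 = 2003.7
  [10→11]: (118.5+91.6)/2 × 1 = 105.05
  Sum = 4705.95 ng/mL·h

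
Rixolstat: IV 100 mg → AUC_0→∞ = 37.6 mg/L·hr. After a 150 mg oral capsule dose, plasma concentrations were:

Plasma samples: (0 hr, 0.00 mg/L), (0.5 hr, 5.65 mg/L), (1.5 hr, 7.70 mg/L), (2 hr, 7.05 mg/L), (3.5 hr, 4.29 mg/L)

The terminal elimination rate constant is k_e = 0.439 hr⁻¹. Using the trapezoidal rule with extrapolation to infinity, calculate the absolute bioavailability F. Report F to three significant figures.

Trapezoidal AUC_0→3.5 (oral capsule):
  [0→0.5]: (0.00+5.65)/2 × 0.5 = 1.4125
  [0.5→1.5]: (5.65+7.70)/2 × 1 = 6.675
  [1.5→2]: (7.70+7.05)/2 × 0.5 = 3.6875
  [2→3.5]: (7.05+4.29)/2 × 1.5 = 8.505
  Sum = 20.28 mg/L·hr
Tail: C_last/k_e = 4.29/0.439 = 9.772
AUC_0→∞ (oral capsule) = 20.28 + 9.772 = 30.052 mg/L·hr
F = (AUC_ev/D_ev)/(AUC_iv/D_iv) = (30.052/150)/(37.6/100) = 0.200347/0.376 = 0.5328

F = 0.533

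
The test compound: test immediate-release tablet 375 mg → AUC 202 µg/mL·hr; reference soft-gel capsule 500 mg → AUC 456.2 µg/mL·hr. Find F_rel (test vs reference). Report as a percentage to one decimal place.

F_rel = 59.0%

F_rel = (AUC_test/D_test) / (AUC_ref/D_ref)
      = (202/375) / (456.2/500)
      = 0.538667 / 0.9124 = 0.5904 = 59.04%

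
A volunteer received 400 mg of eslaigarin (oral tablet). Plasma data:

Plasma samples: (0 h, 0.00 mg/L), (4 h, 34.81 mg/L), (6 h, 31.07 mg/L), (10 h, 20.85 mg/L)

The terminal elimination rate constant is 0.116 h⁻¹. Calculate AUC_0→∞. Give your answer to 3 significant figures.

Trapezoidal AUC_0→10:
  [0→4]: (0.00+34.81)/2 × 4 = 69.62
  [4→6]: (34.81+31.07)/2 × 2 = 65.88
  [6→10]: (31.07+20.85)/2 × 4 = 103.84
  Sum = 239.34 mg/L·h
Extrapolated tail: C_last / k_e = 20.85 / 0.116 = 179.741
AUC_0→∞ = 239.34 + 179.741 = 419.081 mg/L·h

AUC = 419 mg/L·h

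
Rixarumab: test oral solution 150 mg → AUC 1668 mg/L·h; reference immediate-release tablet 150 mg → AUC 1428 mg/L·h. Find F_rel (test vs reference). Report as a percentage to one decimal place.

F_rel = (AUC_test/D_test) / (AUC_ref/D_ref)
      = (1668/150) / (1428/150)
      = 11.12 / 9.52 = 1.1681 = 116.81%

F_rel = 116.8%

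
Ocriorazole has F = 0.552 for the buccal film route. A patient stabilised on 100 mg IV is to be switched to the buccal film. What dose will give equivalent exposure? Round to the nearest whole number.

D_buccal = 181 mg

For equal systemic exposure: F × D_ev = D_iv
D_ev = D_iv / F = 100 / 0.552 = 181.159 mg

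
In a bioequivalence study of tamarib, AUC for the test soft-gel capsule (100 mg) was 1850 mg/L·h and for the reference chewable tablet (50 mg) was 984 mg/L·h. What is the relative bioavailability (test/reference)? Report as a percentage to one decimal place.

F_rel = 94.0%

F_rel = (AUC_test/D_test) / (AUC_ref/D_ref)
      = (1850/100) / (984/50)
      = 18.5 / 19.68 = 0.9400 = 94.00%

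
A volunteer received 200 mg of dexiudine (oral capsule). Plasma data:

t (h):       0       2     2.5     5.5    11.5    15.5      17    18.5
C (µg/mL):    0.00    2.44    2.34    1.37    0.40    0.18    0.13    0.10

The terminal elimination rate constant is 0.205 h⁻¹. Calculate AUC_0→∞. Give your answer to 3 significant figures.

Trapezoidal AUC_0→18.5:
  [0→2]: (0.00+2.44)/2 × 2 = 2.44
  [2→2.5]: (2.44+2.34)/2 × 0.5 = 1.195
  [2.5→5.5]: (2.34+1.37)/2 × 3 = 5.565
  [5.5→11.5]: (1.37+0.40)/2 × 6 = 5.31
  [11.5→15.5]: (0.40+0.18)/2 × 4 = 1.16
  [15.5→17]: (0.18+0.13)/2 × 1.5 = 0.2325
  [17→18.5]: (0.13+0.10)/2 × 1.5 = 0.1725
  Sum = 16.075 µg/mL·h
Extrapolated tail: C_last / k_e = 0.10 / 0.205 = 0.488
AUC_0→∞ = 16.075 + 0.488 = 16.563 µg/mL·h

AUC = 16.6 µg/mL·h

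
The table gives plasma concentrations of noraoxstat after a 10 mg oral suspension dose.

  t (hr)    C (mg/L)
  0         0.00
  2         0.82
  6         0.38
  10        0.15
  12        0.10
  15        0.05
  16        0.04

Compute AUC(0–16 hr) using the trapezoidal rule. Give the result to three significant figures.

AUC = 4.80 mg/L·hr

Trapezoidal AUC_0→16:
  [0→2]: (0.00+0.82)/2 × 2 = 0.82
  [2→6]: (0.82+0.38)/2 × 4 = 2.4
  [6→10]: (0.38+0.15)/2 × 4 = 1.06
  [10→12]: (0.15+0.10)/2 × 2 = 0.25
  [12→15]: (0.10+0.05)/2 × 3 = 0.225
  [15→16]: (0.05+0.04)/2 × 1 = 0.045
  Sum = 4.8 mg/L·hr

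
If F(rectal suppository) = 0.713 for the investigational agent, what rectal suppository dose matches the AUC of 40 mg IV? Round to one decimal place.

D_rectal = 56.1 mg

For equal systemic exposure: F × D_ev = D_iv
D_ev = D_iv / F = 40 / 0.713 = 56.101 mg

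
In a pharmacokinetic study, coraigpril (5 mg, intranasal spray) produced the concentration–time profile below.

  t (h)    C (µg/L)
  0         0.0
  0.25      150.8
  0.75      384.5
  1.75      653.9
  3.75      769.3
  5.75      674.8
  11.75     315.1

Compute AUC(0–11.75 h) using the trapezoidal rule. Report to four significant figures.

AUC = 6509 µg/L·h

Trapezoidal AUC_0→11.75:
  [0→0.25]: (0.0+150.8)/2 × 0.25 = 18.85
  [0.25→0.75]: (150.8+384.5)/2 × 0.5 = 133.825
  [0.75→1.75]: (384.5+653.9)/2 × 1 = 519.2
  [1.75→3.75]: (653.9+769.3)/2 × 2 = 1423.2
  [3.75→5.75]: (769.3+674.8)/2 × 2 = 1444.1
  [5.75→11.75]: (674.8+315.1)/2 × 6 = 2969.7
  Sum = 6508.875 µg/L·h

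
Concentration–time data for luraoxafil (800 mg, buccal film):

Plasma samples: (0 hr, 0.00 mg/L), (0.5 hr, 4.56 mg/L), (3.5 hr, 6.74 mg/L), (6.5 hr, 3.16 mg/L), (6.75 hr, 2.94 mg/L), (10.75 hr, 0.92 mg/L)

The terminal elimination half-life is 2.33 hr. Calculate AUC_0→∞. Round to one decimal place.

AUC = 44.5 mg/L·hr

Trapezoidal AUC_0→10.75:
  [0→0.5]: (0.00+4.56)/2 × 0.5 = 1.14
  [0.5→3.5]: (4.56+6.74)/2 × 3 = 16.95
  [3.5→6.5]: (6.74+3.16)/2 × 3 = 14.85
  [6.5→6.75]: (3.16+2.94)/2 × 0.25 = 0.7625
  [6.75→10.75]: (2.94+0.92)/2 × 4 = 7.72
  Sum = 41.4225 mg/L·hr
k_e = ln2 / t½ = 0.693147 / 2.33 = 0.2975 hr^-1
Extrapolated tail: C_last / k_e = 0.92 / 0.2975 = 3.092
AUC_0→∞ = 41.4225 + 3.092 = 44.5145 mg/L·hr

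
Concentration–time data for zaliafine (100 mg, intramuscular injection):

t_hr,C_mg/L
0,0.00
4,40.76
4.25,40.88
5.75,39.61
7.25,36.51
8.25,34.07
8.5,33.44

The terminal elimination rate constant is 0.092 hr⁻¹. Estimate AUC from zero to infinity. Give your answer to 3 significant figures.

AUC = 616 mg/L·hr

Trapezoidal AUC_0→8.5:
  [0→4]: (0.00+40.76)/2 × 4 = 81.52
  [4→4.25]: (40.76+40.88)/2 × 0.25 = 10.205
  [4.25→5.75]: (40.88+39.61)/2 × 1.5 = 60.3675
  [5.75→7.25]: (39.61+36.51)/2 × 1.5 = 57.09
  [7.25→8.25]: (36.51+34.07)/2 × 1 = 35.29
  [8.25→8.5]: (34.07+33.44)/2 × 0.25 = 8.43875
  Sum = 252.91125 mg/L·hr
Extrapolated tail: C_last / k_e = 33.44 / 0.092 = 363.478
AUC_0→∞ = 252.91125 + 363.478 = 616.38925 mg/L·hr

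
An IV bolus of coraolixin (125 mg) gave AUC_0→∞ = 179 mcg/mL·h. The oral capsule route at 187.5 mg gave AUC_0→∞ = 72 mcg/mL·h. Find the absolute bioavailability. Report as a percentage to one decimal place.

F = 26.8%

F = (AUC_ev / D_ev) / (AUC_iv / D_iv)
  = (72/187.5) / (179/125)
  = 0.384 / 1.432 = 0.2682
  = 26.82%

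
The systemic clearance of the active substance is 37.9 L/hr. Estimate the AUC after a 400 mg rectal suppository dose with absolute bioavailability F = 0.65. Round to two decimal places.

AUC_0→∞ = F × Dose / CL
        = 0.65 × 400 / 37.9 = 6.86016 mg/L·hr

AUC = 6.86 mg/L·hr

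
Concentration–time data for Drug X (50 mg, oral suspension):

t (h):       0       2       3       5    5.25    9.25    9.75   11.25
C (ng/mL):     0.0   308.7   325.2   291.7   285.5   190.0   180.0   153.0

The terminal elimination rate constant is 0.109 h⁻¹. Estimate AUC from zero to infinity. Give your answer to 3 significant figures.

AUC = 4010 ng/mL·h

Trapezoidal AUC_0→11.25:
  [0→2]: (0.0+308.7)/2 × 2 = 308.7
  [2→3]: (308.7+325.2)/2 × 1 = 316.95
  [3→5]: (325.2+291.7)/2 × 2 = 616.9
  [5→5.25]: (291.7+285.5)/2 × 0.25 = 72.15
  [5.25→9.25]: (285.5+190.0)/2 × 4 = 951.0
  [9.25→9.75]: (190.0+180.0)/2 × 0.5 = 92.5
  [9.75→11.25]: (180.0+153.0)/2 × 1.5 = 249.75
  Sum = 2607.95 ng/mL·h
Extrapolated tail: C_last / k_e = 153.0 / 0.109 = 1403.670
AUC_0→∞ = 2607.95 + 1403.670 = 4011.62 ng/mL·h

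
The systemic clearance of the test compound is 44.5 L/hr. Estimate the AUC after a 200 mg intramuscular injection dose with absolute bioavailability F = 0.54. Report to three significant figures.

AUC_0→∞ = F × Dose / CL
        = 0.54 × 200 / 44.5 = 2.42697 mg/L·hr

AUC = 2.43 mg/L·hr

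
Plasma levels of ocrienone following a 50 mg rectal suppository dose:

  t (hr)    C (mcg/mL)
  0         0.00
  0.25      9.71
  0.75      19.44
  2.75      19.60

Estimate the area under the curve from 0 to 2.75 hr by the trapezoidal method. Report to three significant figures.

Trapezoidal AUC_0→2.75:
  [0→0.25]: (0.00+9.71)/2 × 0.25 = 1.21375
  [0.25→0.75]: (9.71+19.44)/2 × 0.5 = 7.2875
  [0.75→2.75]: (19.44+19.60)/2 × 2 = 39.04
  Sum = 47.54125 mcg/mL·hr

AUC = 47.5 mcg/mL·hr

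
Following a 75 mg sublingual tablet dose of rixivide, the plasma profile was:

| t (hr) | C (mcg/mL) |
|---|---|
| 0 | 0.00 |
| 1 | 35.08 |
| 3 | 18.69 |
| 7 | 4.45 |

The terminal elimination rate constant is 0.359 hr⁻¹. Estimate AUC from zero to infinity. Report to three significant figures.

Trapezoidal AUC_0→7:
  [0→1]: (0.00+35.08)/2 × 1 = 17.54
  [1→3]: (35.08+18.69)/2 × 2 = 53.77
  [3→7]: (18.69+4.45)/2 × 4 = 46.28
  Sum = 117.59 mcg/mL·hr
Extrapolated tail: C_last / k_e = 4.45 / 0.359 = 12.396
AUC_0→∞ = 117.59 + 12.396 = 129.986 mcg/mL·hr

AUC = 130 mcg/mL·hr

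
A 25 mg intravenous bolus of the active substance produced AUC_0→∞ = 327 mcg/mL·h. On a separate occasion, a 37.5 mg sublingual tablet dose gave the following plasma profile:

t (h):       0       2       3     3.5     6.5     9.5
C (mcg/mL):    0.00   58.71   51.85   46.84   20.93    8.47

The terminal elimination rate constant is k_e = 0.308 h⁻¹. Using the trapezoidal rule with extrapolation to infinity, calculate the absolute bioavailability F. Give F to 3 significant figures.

Trapezoidal AUC_0→9.5 (sublingual tablet):
  [0→2]: (0.00+58.71)/2 × 2 = 58.71
  [2→3]: (58.71+51.85)/2 × 1 = 55.28
  [3→3.5]: (51.85+46.84)/2 × 0.5 = 24.6725
  [3.5→6.5]: (46.84+20.93)/2 × 3 = 101.655
  [6.5→9.5]: (20.93+8.47)/2 × 3 = 44.1
  Sum = 284.4175 mcg/mL·h
Tail: C_last/k_e = 8.47/0.308 = 27.500
AUC_0→∞ (sublingual tablet) = 284.4175 + 27.500 = 311.9175 mcg/mL·h
F = (AUC_ev/D_ev)/(AUC_iv/D_iv) = (311.9175/37.5)/(327/25) = 8.3178/13.08 = 0.6359

F = 0.636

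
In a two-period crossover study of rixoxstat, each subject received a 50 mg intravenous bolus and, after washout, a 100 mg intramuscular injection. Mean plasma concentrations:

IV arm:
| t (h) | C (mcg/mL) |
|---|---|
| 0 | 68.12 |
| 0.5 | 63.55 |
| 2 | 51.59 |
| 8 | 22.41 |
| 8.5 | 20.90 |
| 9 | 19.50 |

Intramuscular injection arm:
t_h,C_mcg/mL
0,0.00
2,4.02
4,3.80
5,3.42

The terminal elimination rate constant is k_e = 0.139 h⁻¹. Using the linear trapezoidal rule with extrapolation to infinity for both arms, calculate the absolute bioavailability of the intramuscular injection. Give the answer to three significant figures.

F = 0.0399

Trapezoidal AUC_0→9 (IV):
  [0→0.5]: (68.12+63.55)/2 × 0.5 = 32.9175
  [0.5→2]: (63.55+51.59)/2 × 1.5 = 86.355
  [2→8]: (51.59+22.41)/2 × 6 = 222.0
  [8→8.5]: (22.41+20.90)/2 × 0.5 = 10.8275
  [8.5→9]: (20.90+19.50)/2 × 0.5 = 10.1
  Sum = 362.2 mcg/mL·h
IV tail: 19.50/0.139 = 140.288; AUC_iv,0→∞ = 362.2 + 140.288 = 502.488 mcg/mL·h
Trapezoidal AUC_0→5 (intramuscular injection):
  [0→2]: (0.00+4.02)/2 × 2 = 4.02
  [2→4]: (4.02+3.80)/2 × 2 = 7.82
  [4→5]: (3.80+3.42)/2 × 1 = 3.61
  Sum = 15.45 mcg/mL·h
intramuscular injection tail: 3.42/0.139 = 24.604; AUC_ev,0→∞ = 15.45 + 24.604 = 40.054 mcg/mL·h
F = (AUC_ev/D_ev)/(AUC_iv/D_iv) = (40.054/100)/(502.488/50) = 0.40054/10.04976 = 0.0399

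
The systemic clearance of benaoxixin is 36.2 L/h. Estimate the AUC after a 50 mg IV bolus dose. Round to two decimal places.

AUC = 1.38 mg/L·h

AUC_0→∞ = Dose_iv / CL
        = 50 / 36.2 = 1.38122 mg/L·h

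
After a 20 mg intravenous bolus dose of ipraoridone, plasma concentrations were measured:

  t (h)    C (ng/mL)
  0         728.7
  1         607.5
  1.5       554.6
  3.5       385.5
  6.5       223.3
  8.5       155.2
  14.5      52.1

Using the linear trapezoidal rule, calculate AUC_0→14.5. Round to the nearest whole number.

AUC = 3812 ng/mL·h

Trapezoidal AUC_0→14.5:
  [0→1]: (728.7+607.5)/2 × 1 = 668.1
  [1→1.5]: (607.5+554.6)/2 × 0.5 = 290.525
  [1.5→3.5]: (554.6+385.5)/2 × 2 = 940.1
  [3.5→6.5]: (385.5+223.3)/2 × 3 = 913.2
  [6.5→8.5]: (223.3+155.2)/2 × 2 = 378.5
  [8.5→14.5]: (155.2+52.1)/2 × 6 = 621.9
  Sum = 3812.325 ng/mL·h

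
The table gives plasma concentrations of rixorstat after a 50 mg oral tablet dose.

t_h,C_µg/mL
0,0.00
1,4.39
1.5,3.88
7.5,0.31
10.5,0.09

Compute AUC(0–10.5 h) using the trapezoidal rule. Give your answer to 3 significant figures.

Trapezoidal AUC_0→10.5:
  [0→1]: (0.00+4.39)/2 × 1 = 2.195
  [1→1.5]: (4.39+3.88)/2 × 0.5 = 2.0675
  [1.5→7.5]: (3.88+0.31)/2 × 6 = 12.57
  [7.5→10.5]: (0.31+0.09)/2 × 3 = 0.6
  Sum = 17.4325 µg/mL·h

AUC = 17.4 µg/mL·h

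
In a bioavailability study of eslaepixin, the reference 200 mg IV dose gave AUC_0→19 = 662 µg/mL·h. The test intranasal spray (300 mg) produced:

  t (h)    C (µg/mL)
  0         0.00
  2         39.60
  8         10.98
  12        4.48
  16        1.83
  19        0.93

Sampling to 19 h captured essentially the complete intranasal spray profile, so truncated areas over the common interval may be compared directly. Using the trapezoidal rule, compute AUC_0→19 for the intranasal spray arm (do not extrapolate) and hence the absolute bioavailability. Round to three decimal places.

F = 0.241

Trapezoidal AUC_0→19 (intranasal spray):
  [0→2]: (0.00+39.60)/2 × 2 = 39.6
  [2→8]: (39.60+10.98)/2 × 6 = 151.74
  [8→12]: (10.98+4.48)/2 × 4 = 30.92
  [12→16]: (4.48+1.83)/2 × 4 = 12.62
  [16→19]: (1.83+0.93)/2 × 3 = 4.14
  Sum = 239.02 µg/mL·h
F = (AUC_ev/D_ev)/(AUC_iv/D_iv) = (239.02/300)/(662/200) = 0.796733/3.31 = 0.2407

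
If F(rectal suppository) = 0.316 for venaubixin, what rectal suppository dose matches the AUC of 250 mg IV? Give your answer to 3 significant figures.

D_rectal = 791 mg

For equal systemic exposure: F × D_ev = D_iv
D_ev = D_iv / F = 250 / 0.316 = 791.139 mg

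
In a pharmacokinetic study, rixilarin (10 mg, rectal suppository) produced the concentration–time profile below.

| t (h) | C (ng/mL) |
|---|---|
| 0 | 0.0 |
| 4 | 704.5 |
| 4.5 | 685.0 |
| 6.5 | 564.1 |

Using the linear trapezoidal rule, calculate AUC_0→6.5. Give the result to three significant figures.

AUC = 3010 ng/mL·h

Trapezoidal AUC_0→6.5:
  [0→4]: (0.0+704.5)/2 × 4 = 1409.0
  [4→4.5]: (704.5+685.0)/2 × 0.5 = 347.375
  [4.5→6.5]: (685.0+564.1)/2 × 2 = 1249.1
  Sum = 3005.475 ng/mL·h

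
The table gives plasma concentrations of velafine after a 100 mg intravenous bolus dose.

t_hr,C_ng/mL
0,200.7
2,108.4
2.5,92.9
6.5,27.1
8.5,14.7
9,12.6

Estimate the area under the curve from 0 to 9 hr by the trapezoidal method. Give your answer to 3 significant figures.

Trapezoidal AUC_0→9:
  [0→2]: (200.7+108.4)/2 × 2 = 309.1
  [2→2.5]: (108.4+92.9)/2 × 0.5 = 50.325
  [2.5→6.5]: (92.9+27.1)/2 × 4 = 240.0
  [6.5→8.5]: (27.1+14.7)/2 × 2 = 41.8
  [8.5→9]: (14.7+12.6)/2 × 0.5 = 6.825
  Sum = 648.05 ng/mL·hr

AUC = 648 ng/mL·hr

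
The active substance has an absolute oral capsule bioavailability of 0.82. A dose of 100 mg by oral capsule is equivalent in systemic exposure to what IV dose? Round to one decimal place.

Systemic exposure from an extravascular dose = F × D_ev, so the equivalent IV dose is F × D_ev.
D_iv = F × D_ev = 0.82 × 100 = 82 mg

D_iv = 82.0 mg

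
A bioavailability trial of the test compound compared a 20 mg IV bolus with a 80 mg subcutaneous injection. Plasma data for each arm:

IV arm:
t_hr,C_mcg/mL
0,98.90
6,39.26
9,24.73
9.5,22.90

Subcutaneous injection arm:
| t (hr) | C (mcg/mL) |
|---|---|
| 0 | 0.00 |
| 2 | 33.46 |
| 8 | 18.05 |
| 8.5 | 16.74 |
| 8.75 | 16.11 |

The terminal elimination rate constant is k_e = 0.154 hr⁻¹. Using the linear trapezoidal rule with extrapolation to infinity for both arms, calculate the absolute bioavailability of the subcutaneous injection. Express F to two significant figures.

F = 0.11

Trapezoidal AUC_0→9.5 (IV):
  [0→6]: (98.90+39.26)/2 × 6 = 414.48
  [6→9]: (39.26+24.73)/2 × 3 = 95.985
  [9→9.5]: (24.73+22.90)/2 × 0.5 = 11.9075
  Sum = 522.3725 mcg/mL·hr
IV tail: 22.90/0.154 = 148.701; AUC_iv,0→∞ = 522.3725 + 148.701 = 671.0735 mcg/mL·hr
Trapezoidal AUC_0→8.75 (subcutaneous injection):
  [0→2]: (0.00+33.46)/2 × 2 = 33.46
  [2→8]: (33.46+18.05)/2 × 6 = 154.53
  [8→8.5]: (18.05+16.74)/2 × 0.5 = 8.6975
  [8.5→8.75]: (16.74+16.11)/2 × 0.25 = 4.10625
  Sum = 200.79375 mcg/mL·hr
subcutaneous injection tail: 16.11/0.154 = 104.610; AUC_ev,0→∞ = 200.79375 + 104.610 = 305.40375 mcg/mL·hr
F = (AUC_ev/D_ev)/(AUC_iv/D_iv) = (305.40375/80)/(671.0735/20) = 3.81755/33.553675 = 0.1138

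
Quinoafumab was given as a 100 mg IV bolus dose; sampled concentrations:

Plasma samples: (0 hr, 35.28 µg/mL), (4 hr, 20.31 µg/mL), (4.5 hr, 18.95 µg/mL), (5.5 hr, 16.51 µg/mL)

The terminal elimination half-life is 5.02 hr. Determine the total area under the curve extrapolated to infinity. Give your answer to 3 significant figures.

AUC = 258 µg/mL·hr

Trapezoidal AUC_0→5.5:
  [0→4]: (35.28+20.31)/2 × 4 = 111.18
  [4→4.5]: (20.31+18.95)/2 × 0.5 = 9.815
  [4.5→5.5]: (18.95+16.51)/2 × 1 = 17.73
  Sum = 138.725 µg/mL·hr
k_e = ln2 / t½ = 0.693147 / 5.02 = 0.1381 hr^-1
Extrapolated tail: C_last / k_e = 16.51 / 0.1381 = 119.551
AUC_0→∞ = 138.725 + 119.551 = 258.276 µg/mL·hr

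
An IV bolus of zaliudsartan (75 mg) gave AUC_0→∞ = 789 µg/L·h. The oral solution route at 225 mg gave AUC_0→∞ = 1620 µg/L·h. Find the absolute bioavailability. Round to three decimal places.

F = (AUC_ev / D_ev) / (AUC_iv / D_iv)
  = (1620/225) / (789/75)
  = 7.2 / 10.52 = 0.6844

F = 0.684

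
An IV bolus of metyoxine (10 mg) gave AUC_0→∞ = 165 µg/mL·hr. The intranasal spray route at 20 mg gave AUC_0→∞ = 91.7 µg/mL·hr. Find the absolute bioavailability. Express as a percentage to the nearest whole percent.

F = 28%

F = (AUC_ev / D_ev) / (AUC_iv / D_iv)
  = (91.7/20) / (165/10)
  = 4.585 / 16.5 = 0.2779
  = 27.79%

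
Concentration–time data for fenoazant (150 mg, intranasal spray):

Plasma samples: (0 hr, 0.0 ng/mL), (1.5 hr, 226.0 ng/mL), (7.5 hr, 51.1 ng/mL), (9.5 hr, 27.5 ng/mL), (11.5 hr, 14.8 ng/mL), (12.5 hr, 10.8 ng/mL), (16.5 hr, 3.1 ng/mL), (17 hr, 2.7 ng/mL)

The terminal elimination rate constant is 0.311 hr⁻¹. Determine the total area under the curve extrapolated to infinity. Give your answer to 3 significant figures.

AUC = 1170 ng/mL·hr

Trapezoidal AUC_0→17:
  [0→1.5]: (0.0+226.0)/2 × 1.5 = 169.5
  [1.5→7.5]: (226.0+51.1)/2 × 6 = 831.3
  [7.5→9.5]: (51.1+27.5)/2 × 2 = 78.6
  [9.5→11.5]: (27.5+14.8)/2 × 2 = 42.3
  [11.5→12.5]: (14.8+10.8)/2 × 1 = 12.8
  [12.5→16.5]: (10.8+3.1)/2 × 4 = 27.8
  [16.5→17]: (3.1+2.7)/2 × 0.5 = 1.45
  Sum = 1163.75 ng/mL·hr
Extrapolated tail: C_last / k_e = 2.7 / 0.311 = 8.682
AUC_0→∞ = 1163.75 + 8.682 = 1172.432 ng/mL·hr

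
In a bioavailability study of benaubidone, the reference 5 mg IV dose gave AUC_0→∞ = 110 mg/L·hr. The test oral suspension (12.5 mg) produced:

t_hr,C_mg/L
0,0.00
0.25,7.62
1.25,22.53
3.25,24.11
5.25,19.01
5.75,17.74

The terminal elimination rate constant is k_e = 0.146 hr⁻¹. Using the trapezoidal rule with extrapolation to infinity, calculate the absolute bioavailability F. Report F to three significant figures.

F = 0.860

Trapezoidal AUC_0→5.75 (oral suspension):
  [0→0.25]: (0.00+7.62)/2 × 0.25 = 0.9525
  [0.25→1.25]: (7.62+22.53)/2 × 1 = 15.075
  [1.25→3.25]: (22.53+24.11)/2 × 2 = 46.64
  [3.25→5.25]: (24.11+19.01)/2 × 2 = 43.12
  [5.25→5.75]: (19.01+17.74)/2 × 0.5 = 9.1875
  Sum = 114.975 mg/L·hr
Tail: C_last/k_e = 17.74/0.146 = 121.507
AUC_0→∞ (oral suspension) = 114.975 + 121.507 = 236.482 mg/L·hr
F = (AUC_ev/D_ev)/(AUC_iv/D_iv) = (236.482/12.5)/(110/5) = 18.91856/22 = 0.8599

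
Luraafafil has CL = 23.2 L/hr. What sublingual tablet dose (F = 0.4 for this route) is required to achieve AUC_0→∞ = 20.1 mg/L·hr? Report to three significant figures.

Dose = 1170 mg

Dose = CL × AUC_0→∞ / F
     = 23.2 × 20.1 / 0.4 = 1165.8 mg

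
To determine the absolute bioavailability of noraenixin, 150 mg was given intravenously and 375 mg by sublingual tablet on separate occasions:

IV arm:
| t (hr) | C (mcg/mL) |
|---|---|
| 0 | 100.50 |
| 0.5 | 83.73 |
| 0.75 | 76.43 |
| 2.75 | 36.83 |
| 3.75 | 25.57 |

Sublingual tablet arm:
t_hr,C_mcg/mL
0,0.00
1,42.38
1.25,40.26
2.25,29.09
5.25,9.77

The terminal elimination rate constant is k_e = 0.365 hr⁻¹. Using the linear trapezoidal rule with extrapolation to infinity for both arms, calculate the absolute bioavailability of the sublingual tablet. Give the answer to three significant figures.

F = 0.216

Trapezoidal AUC_0→3.75 (IV):
  [0→0.5]: (100.50+83.73)/2 × 0.5 = 46.0575
  [0.5→0.75]: (83.73+76.43)/2 × 0.25 = 20.02
  [0.75→2.75]: (76.43+36.83)/2 × 2 = 113.26
  [2.75→3.75]: (36.83+25.57)/2 × 1 = 31.2
  Sum = 210.5375 mcg/mL·hr
IV tail: 25.57/0.365 = 70.055; AUC_iv,0→∞ = 210.5375 + 70.055 = 280.5925 mcg/mL·hr
Trapezoidal AUC_0→5.25 (sublingual tablet):
  [0→1]: (0.00+42.38)/2 × 1 = 21.19
  [1→1.25]: (42.38+40.26)/2 × 0.25 = 10.33
  [1.25→2.25]: (40.26+29.09)/2 × 1 = 34.675
  [2.25→5.25]: (29.09+9.77)/2 × 3 = 58.29
  Sum = 124.485 mcg/mL·hr
sublingual tablet tail: 9.77/0.365 = 26.767; AUC_ev,0→∞ = 124.485 + 26.767 = 151.252 mcg/mL·hr
F = (AUC_ev/D_ev)/(AUC_iv/D_iv) = (151.252/375)/(280.5925/150) = 0.403339/1.87062 = 0.2156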